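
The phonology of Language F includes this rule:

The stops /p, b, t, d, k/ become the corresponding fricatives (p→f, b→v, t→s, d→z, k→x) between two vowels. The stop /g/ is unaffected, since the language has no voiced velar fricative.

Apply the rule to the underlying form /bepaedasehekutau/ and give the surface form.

befaezasehexusau

/p/ is a stop between vowels /e/ and /a/, so it spirantizes to the fricative [f].
/d/ is a stop between vowels /e/ and /a/, so it spirantizes to the fricative [z].
/k/ is a stop between vowels /e/ and /u/, so it spirantizes to the fricative [x].
/t/ is a stop between vowels /u/ and /a/, so it spirantizes to the fricative [s].
The other instance of /b/ does not occur in the required environment and remains unchanged.
Surface form: [befaezasehexusau].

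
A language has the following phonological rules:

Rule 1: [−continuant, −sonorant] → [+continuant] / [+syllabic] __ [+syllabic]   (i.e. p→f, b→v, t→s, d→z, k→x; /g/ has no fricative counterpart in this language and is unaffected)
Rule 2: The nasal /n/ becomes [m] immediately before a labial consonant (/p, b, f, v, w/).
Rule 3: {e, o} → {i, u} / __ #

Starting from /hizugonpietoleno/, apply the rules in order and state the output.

hizugompiesolenu

Rule 1 (intervocalic spirantization): /t/ is a stop between vowels /e/ and /o/, so it spirantizes to the fricative [s]. /hizugonpietoleno/ → hizugonpiesoleno.
Rule 2 (nasal place assimilation): /n/ precedes the labial consonant /p/, so it assimilates in place to [m]. /hizugonpiesoleno/ → hizugompiesoleno.
Rule 3 (final vowel raising): /o/ is a mid vowel in word-final position, so it raises to [u]. /hizugompiesoleno/ → hizugompiesolenu.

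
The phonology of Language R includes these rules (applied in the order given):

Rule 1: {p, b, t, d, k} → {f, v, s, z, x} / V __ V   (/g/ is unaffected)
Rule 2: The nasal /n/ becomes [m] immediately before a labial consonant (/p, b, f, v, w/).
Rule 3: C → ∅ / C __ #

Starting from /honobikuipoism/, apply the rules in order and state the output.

Rule 1 (intervocalic spirantization): /b/ is a stop between vowels /o/ and /i/, so it spirantizes to the fricative [v]. /k/ is a stop between vowels /i/ and /u/, so it spirantizes to the fricative [x]. /p/ is a stop between vowels /i/ and /o/, so it spirantizes to the fricative [f]. /honobikuipoism/ → honovixuifoism.
Rule 2 (nasal place assimilation): no segment meets the environment; /honovixuifoism/ is unchanged.
Rule 3 (final cluster simplification): /m/ is the second consonant of a word-final cluster /sm/, so it deletes. /honovixuifoism/ → honovixuifois.

honovixuifois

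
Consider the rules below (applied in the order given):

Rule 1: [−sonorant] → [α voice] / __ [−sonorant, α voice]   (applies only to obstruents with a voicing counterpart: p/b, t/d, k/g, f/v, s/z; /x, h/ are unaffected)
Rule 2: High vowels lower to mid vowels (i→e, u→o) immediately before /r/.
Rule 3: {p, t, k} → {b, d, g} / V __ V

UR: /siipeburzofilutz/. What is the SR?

Rule 1 (regressive voicing assimilation): /t/ precedes the voiced obstruent /z/, so it voices to [d] by assimilation. /siipeburzofilutz/ → siipeburzofiludz.
Rule 2 (pre-rhotic lowering): /u/ is a high vowel immediately before /r/, so it lowers to [o]. /siipeburzofiludz/ → siipeborzofiludz.
Rule 3 (intervocalic voicing): /p/ is a voiceless stop between vowels /i/ and /e/, so it voices to [b]. /siipeborzofiludz/ → siibeborzofiludz.

siibeborzofiludz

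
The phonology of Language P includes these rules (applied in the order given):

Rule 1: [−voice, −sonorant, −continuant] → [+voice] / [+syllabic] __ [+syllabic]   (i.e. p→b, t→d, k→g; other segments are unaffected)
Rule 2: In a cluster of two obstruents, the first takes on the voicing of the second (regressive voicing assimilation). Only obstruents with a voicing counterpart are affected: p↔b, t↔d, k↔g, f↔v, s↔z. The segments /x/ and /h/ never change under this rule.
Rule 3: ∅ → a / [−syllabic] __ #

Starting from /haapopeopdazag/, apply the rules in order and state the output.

Rule 1 (intervocalic voicing): /p/ is a voiceless stop between vowels /a/ and /o/, so it voices to [b]. /p/ is a voiceless stop between vowels /o/ and /e/, so it voices to [b]. /haapopeopdazag/ → haabobeopdazag.
Rule 2 (regressive voicing assimilation): /p/ precedes the voiced obstruent /d/, so it voices to [b] by assimilation. /haabobeopdazag/ → haabobeobdazag.
Rule 3 (final a-epenthesis): the form ends in the consonant /g/, so [a] is inserted word-finally. /haabobeobdazag/ → haabobeobdazaga.

haabobeobdazaga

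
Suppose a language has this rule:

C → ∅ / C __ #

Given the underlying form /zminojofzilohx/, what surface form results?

/x/ is the second consonant of a word-final cluster /hx/, so it deletes.
Surface form: [zminojofziloh].

zminojofziloh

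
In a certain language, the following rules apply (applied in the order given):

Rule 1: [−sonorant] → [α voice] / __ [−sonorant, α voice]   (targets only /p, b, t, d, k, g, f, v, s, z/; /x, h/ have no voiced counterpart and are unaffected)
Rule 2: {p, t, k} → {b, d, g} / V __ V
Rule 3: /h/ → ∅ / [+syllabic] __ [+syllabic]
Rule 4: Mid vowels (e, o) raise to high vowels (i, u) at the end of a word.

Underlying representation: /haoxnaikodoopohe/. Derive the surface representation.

haoxnaigodooboi

Rule 1 (regressive voicing assimilation): no segment meets the environment; /haoxnaikodoopohe/ is unchanged.
Rule 2 (intervocalic voicing): /k/ is a voiceless stop between vowels /i/ and /o/, so it voices to [g]. /p/ is a voiceless stop between vowels /o/ and /o/, so it voices to [b]. /haoxnaikodoopohe/ → haoxnaigodoobohe.
Rule 3 (intervocalic h-deletion): /h/ occurs between vowels /o/ and /e/, so it deletes. /haoxnaigodoobohe/ → haoxnaigodooboe.
Rule 4 (final vowel raising): /e/ is a mid vowel in word-final position, so it raises to [i]. /haoxnaigodooboe/ → haoxnaigodooboi.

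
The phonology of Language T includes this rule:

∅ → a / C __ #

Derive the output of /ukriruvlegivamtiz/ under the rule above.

the form ends in the consonant /z/, so [a] is inserted word-finally.
Surface form: [ukriruvlegivamtiza].

ukriruvlegivamtiza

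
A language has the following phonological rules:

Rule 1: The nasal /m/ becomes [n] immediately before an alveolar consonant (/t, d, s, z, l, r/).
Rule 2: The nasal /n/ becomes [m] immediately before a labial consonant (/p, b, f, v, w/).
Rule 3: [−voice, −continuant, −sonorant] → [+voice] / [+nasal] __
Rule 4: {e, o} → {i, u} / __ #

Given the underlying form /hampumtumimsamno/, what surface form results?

hambunduminsamnu

Rule 1 (nasal place assimilation): /m/ precedes the alveolar consonant /t/, so it assimilates in place to [n]. /m/ precedes the alveolar consonant /s/, so it assimilates in place to [n]. /hampumtumimsamno/ → hampuntuminsamno.
Rule 2 (nasal place assimilation): no segment meets the environment; /hampuntuminsamno/ is unchanged.
Rule 3 (post-nasal voicing): /p/ is a voiceless stop immediately after the nasal /m/, so it voices to [b]. /t/ is a voiceless stop immediately after the nasal /n/, so it voices to [d]. /hampuntuminsamno/ → hambunduminsamno.
Rule 4 (final vowel raising): /o/ is a mid vowel in word-final position, so it raises to [u]. /hambunduminsamno/ → hambunduminsamnu.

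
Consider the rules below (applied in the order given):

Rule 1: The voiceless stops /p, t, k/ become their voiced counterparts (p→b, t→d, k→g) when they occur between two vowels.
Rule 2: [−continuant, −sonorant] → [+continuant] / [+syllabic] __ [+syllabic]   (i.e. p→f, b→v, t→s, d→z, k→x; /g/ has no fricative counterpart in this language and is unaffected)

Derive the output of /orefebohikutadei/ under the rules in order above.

Rule 1 (intervocalic voicing): /k/ is a voiceless stop between vowels /i/ and /u/, so it voices to [g]. /t/ is a voiceless stop between vowels /u/ and /a/, so it voices to [d]. /orefebohikutadei/ → orefebohigudadei.
Rule 2 (intervocalic spirantization): /b/ is a stop between vowels /e/ and /o/, so it spirantizes to the fricative [v]. /d/ is a stop between vowels /u/ and /a/, so it spirantizes to the fricative [z]. /d/ is a stop between vowels /a/ and /e/, so it spirantizes to the fricative [z]. /orefebohigudadei/ → orefevohiguzazei.

orefevohiguzazei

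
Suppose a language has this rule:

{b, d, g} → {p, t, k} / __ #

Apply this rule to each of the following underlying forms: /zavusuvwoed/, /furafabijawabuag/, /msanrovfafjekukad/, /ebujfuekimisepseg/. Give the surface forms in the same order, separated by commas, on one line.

/zavusuvwoed/: /d/ is a voiced stop in word-final position, so it devoices to [t]. → [zavusuvwoet].
/furafabijawabuag/: /g/ is a voiced stop in word-final position, so it devoices to [k]. → [furafabijawabuak].
/msanrovfafjekukad/: /d/ is a voiced stop in word-final position, so it devoices to [t]. → [msanrovfafjekukat].
/ebujfuekimisepseg/: /g/ is a voiced stop in word-final position, so it devoices to [k]. → [ebujfuekimisepsek].

zavusuvwoet, furafabijawabuak, msanrovfafjekukat, ebujfuekimisepsek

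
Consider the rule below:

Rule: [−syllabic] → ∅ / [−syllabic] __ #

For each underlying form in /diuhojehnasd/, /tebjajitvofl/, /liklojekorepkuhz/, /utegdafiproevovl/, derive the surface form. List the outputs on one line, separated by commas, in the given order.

/diuhojehnasd/: /d/ is the second consonant of a word-final cluster /sd/, so it deletes. → [diuhojehnas].
/tebjajitvofl/: /l/ is the second consonant of a word-final cluster /fl/, so it deletes. → [tebjajitvof].
/liklojekorepkuhz/: /z/ is the second consonant of a word-final cluster /hz/, so it deletes. → [liklojekorepkuh].
/utegdafiproevovl/: /l/ is the second consonant of a word-final cluster /vl/, so it deletes. → [utegdafiproevov].

diuhojehnas, tebjajitvof, liklojekorepkuh, utegdafiproevov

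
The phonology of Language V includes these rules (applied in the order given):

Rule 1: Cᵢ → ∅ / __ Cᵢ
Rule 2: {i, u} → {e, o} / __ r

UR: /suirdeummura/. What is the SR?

Rule 1 (degemination): /mm/ is a geminate; the first /m/ deletes. /suirdeummura/ → suirdeumura.
Rule 2 (pre-rhotic lowering): /i/ is a high vowel immediately before /r/, so it lowers to [e]. /u/ is a high vowel immediately before /r/, so it lowers to [o]. /suirdeumura/ → suerdeumora.

suerdeumora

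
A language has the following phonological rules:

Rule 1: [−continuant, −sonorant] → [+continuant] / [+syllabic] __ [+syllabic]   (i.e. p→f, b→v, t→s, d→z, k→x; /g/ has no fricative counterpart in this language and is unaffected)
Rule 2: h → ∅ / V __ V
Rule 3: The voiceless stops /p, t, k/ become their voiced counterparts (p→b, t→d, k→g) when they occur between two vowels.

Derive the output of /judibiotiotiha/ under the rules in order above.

juziviosiosia

Rule 1 (intervocalic spirantization): /d/ is a stop between vowels /u/ and /i/, so it spirantizes to the fricative [z]. /b/ is a stop between vowels /i/ and /i/, so it spirantizes to the fricative [v]. /t/ is a stop between vowels /o/ and /i/, so it spirantizes to the fricative [s]. /t/ is a stop between vowels /o/ and /i/, so it spirantizes to the fricative [s]. /judibiotiotiha/ → juziviosiosiha.
Rule 2 (intervocalic h-deletion): /h/ occurs between vowels /i/ and /a/, so it deletes. /juziviosiosiha/ → juziviosiosia.
Rule 3 (intervocalic voicing): no segment meets the environment; /juziviosiosia/ is unchanged.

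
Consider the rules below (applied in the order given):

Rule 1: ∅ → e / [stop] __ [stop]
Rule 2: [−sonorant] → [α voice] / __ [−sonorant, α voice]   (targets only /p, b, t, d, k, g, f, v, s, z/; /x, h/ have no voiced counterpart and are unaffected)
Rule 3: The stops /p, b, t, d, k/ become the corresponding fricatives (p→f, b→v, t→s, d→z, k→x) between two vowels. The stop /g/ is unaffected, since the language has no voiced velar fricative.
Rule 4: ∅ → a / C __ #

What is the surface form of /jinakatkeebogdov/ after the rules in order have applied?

Rule 1 (stop-cluster e-epenthesis): /t/ and /k/ form a stop–stop cluster, so [e] is inserted between them. /g/ and /d/ form a stop–stop cluster, so [e] is inserted between them. /jinakatkeebogdov/ → jinakatekeebogedov.
Rule 2 (regressive voicing assimilation): no segment meets the environment; /jinakatekeebogedov/ is unchanged.
Rule 3 (intervocalic spirantization): /k/ is a stop between vowels /a/ and /a/, so it spirantizes to the fricative [x]. /t/ is a stop between vowels /a/ and /e/, so it spirantizes to the fricative [s]. /k/ is a stop between vowels /e/ and /e/, so it spirantizes to the fricative [x]. /b/ is a stop between vowels /e/ and /o/, so it spirantizes to the fricative [v]. /d/ is a stop between vowels /e/ and /o/, so it spirantizes to the fricative [z]. /jinakatekeebogedov/ → jinaxasexeevogezov.
Rule 4 (final a-epenthesis): the form ends in the consonant /v/, so [a] is inserted word-finally. /jinaxasexeevogezov/ → jinaxasexeevogezova.

jinaxasexeevogezova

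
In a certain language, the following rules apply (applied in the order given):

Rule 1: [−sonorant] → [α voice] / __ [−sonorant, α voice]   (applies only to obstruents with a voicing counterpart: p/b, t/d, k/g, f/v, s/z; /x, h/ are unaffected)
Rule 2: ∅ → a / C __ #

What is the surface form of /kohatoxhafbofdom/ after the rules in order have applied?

Rule 1 (regressive voicing assimilation): /f/ precedes the voiced obstruent /b/, so it voices to [v] by assimilation. /f/ precedes the voiced obstruent /d/, so it voices to [v] by assimilation. /kohatoxhafbofdom/ → kohatoxhavbovdom.
Rule 2 (final a-epenthesis): the form ends in the consonant /m/, so [a] is inserted word-finally. /kohatoxhavbovdom/ → kohatoxhavbovdoma.

kohatoxhavbovdoma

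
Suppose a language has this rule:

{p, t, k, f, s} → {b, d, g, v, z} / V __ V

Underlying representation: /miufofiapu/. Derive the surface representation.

miuvoviabu

/f/ is a voiceless obstruent between vowels /u/ and /o/, so it voices to [v].
/f/ is a voiceless obstruent between vowels /o/ and /i/, so it voices to [v].
/p/ is a voiceless obstruent between vowels /a/ and /u/, so it voices to [b].
Surface form: [miuvoviabu].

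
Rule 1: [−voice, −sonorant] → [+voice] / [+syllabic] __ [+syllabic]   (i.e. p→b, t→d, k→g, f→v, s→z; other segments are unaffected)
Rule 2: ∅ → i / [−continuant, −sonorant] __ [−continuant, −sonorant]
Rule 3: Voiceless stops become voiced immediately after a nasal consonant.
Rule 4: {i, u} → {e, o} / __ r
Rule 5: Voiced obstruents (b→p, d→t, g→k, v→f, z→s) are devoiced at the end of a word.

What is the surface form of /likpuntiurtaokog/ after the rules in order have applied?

Rule 1 (intervocalic voicing): /k/ is a voiceless obstruent between vowels /o/ and /o/, so it voices to [g]. /likpuntiurtaokog/ → likpuntiurtaogog.
Rule 2 (stop-cluster i-epenthesis): /k/ and /p/ form a stop–stop cluster, so [i] is inserted between them. /likpuntiurtaogog/ → likipuntiurtaogog.
Rule 3 (post-nasal voicing): /t/ is a voiceless stop immediately after the nasal /n/, so it voices to [d]. /likipuntiurtaogog/ → likipundiurtaogog.
Rule 4 (pre-rhotic lowering): /u/ is a high vowel immediately before /r/, so it lowers to [o]. /likipundiurtaogog/ → likipundiortaogog.
Rule 5 (final devoicing): /g/ is a voiced obstruent in word-final position, so it devoices to [k]. /likipundiortaogog/ → likipundiortaogok.

likipundiortaogok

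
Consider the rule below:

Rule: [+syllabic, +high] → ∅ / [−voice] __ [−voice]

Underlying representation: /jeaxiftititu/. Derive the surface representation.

jeaxftttu

/i/ is a high vowel flanked by voiceless consonants /x/ and /f/, so it deletes.
/i/ is a high vowel flanked by voiceless consonants /t/ and /t/, so it deletes.
/i/ is a high vowel flanked by voiceless consonants /t/ and /t/, so it deletes.
The other instance of /u/ does not occur in the required environment and remains unchanged.
Surface form: [jeaxftttu].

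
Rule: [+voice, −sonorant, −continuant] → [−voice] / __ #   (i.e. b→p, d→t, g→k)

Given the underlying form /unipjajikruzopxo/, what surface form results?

unipjajikruzopxo

No segment of /unipjajikruzopxo/ meets the structural description of the rule, so the form surfaces unchanged.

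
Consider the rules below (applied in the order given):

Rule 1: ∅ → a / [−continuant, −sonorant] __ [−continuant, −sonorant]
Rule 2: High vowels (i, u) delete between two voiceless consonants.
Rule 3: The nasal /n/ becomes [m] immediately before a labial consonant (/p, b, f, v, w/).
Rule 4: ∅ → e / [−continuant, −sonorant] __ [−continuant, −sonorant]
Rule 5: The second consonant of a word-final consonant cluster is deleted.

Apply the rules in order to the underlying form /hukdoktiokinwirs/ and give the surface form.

hkadokatiokimwir

Rule 1 (stop-cluster a-epenthesis): /k/ and /d/ form a stop–stop cluster, so [a] is inserted between them. /k/ and /t/ form a stop–stop cluster, so [a] is inserted between them. /hukdoktiokinwirs/ → hukadokatiokinwirs.
Rule 2 (high vowel syncope): /u/ is a high vowel flanked by voiceless consonants /h/ and /k/, so it deletes. /hukadokatiokinwirs/ → hkadokatiokinwirs.
Rule 3 (nasal place assimilation): /n/ precedes the labial consonant /w/, so it assimilates in place to [m]. /hkadokatiokinwirs/ → hkadokatiokimwirs.
Rule 4 (stop-cluster e-epenthesis): no segment meets the environment; /hkadokatiokimwirs/ is unchanged.
Rule 5 (final cluster simplification): /s/ is the second consonant of a word-final cluster /rs/, so it deletes. /hkadokatiokimwirs/ → hkadokatiokimwir.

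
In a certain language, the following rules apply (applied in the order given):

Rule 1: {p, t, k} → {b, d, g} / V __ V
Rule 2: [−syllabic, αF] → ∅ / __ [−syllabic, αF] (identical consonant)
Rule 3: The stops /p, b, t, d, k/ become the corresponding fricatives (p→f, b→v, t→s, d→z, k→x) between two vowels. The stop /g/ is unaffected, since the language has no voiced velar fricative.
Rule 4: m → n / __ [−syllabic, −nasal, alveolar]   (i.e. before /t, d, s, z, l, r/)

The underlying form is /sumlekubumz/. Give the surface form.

Rule 1 (intervocalic voicing): /k/ is a voiceless stop between vowels /e/ and /u/, so it voices to [g]. /sumlekubumz/ → sumlegubumz.
Rule 2 (degemination): no segment meets the environment; /sumlegubumz/ is unchanged.
Rule 3 (intervocalic spirantization): /b/ is a stop between vowels /u/ and /u/, so it spirantizes to the fricative [v]. /sumlegubumz/ → sumleguvumz.
Rule 4 (nasal place assimilation): /m/ precedes the alveolar consonant /l/, so it assimilates in place to [n]. /m/ precedes the alveolar consonant /z/, so it assimilates in place to [n]. /sumleguvumz/ → sunleguvunz.

sunleguvunz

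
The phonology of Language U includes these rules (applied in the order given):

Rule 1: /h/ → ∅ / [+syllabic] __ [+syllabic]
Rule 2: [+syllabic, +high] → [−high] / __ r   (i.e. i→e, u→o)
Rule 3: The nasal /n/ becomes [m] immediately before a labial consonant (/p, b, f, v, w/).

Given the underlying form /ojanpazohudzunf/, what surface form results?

Rule 1 (intervocalic h-deletion): /h/ occurs between vowels /o/ and /u/, so it deletes. /ojanpazohudzunf/ → ojanpazoudzunf.
Rule 2 (pre-rhotic lowering): no segment meets the environment; /ojanpazoudzunf/ is unchanged.
Rule 3 (nasal place assimilation): /n/ precedes the labial consonant /p/, so it assimilates in place to [m]. /n/ precedes the labial consonant /f/, so it assimilates in place to [m]. /ojanpazoudzunf/ → ojampazoudzumf.

ojampazoudzumf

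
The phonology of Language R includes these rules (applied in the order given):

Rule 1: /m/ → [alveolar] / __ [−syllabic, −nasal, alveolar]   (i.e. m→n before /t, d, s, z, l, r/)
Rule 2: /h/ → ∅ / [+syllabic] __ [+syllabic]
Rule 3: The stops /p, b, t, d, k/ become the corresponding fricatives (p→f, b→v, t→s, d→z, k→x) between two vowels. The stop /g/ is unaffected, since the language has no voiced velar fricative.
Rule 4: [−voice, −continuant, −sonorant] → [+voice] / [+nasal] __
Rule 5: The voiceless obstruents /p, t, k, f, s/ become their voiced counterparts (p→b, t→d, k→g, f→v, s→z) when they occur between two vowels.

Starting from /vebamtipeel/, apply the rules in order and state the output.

Rule 1 (nasal place assimilation): /m/ precedes the alveolar consonant /t/, so it assimilates in place to [n]. /vebamtipeel/ → vebantipeel.
Rule 2 (intervocalic h-deletion): no segment meets the environment; /vebantipeel/ is unchanged.
Rule 3 (intervocalic spirantization): /b/ is a stop between vowels /e/ and /a/, so it spirantizes to the fricative [v]. /p/ is a stop between vowels /i/ and /e/, so it spirantizes to the fricative [f]. /vebantipeel/ → vevantifeel.
Rule 4 (post-nasal voicing): /t/ is a voiceless stop immediately after the nasal /n/, so it voices to [d]. /vevantifeel/ → vevandifeel.
Rule 5 (intervocalic voicing): /f/ is a voiceless obstruent between vowels /i/ and /e/, so it voices to [v]. /vevandifeel/ → vevandiveel.

vevandiveel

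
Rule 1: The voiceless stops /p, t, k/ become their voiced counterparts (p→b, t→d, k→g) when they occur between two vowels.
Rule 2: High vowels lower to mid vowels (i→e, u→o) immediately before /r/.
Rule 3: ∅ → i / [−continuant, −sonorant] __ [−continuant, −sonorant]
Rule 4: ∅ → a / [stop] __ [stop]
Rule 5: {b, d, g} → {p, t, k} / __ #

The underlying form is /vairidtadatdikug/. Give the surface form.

Rule 1 (intervocalic voicing): /k/ is a voiceless stop between vowels /i/ and /u/, so it voices to [g]. /vairidtadatdikug/ → vairidtadatdigug.
Rule 2 (pre-rhotic lowering): /i/ is a high vowel immediately before /r/, so it lowers to [e]. /vairidtadatdigug/ → vaeridtadatdigug.
Rule 3 (stop-cluster i-epenthesis): /d/ and /t/ form a stop–stop cluster, so [i] is inserted between them. /t/ and /d/ form a stop–stop cluster, so [i] is inserted between them. /vaeridtadatdigug/ → vaeriditadatidigug.
Rule 4 (stop-cluster a-epenthesis): no segment meets the environment; /vaeriditadatidigug/ is unchanged.
Rule 5 (final devoicing): /g/ is a voiced stop in word-final position, so it devoices to [k]. /vaeriditadatidigug/ → vaeriditadatidiguk.

vaeriditadatidiguk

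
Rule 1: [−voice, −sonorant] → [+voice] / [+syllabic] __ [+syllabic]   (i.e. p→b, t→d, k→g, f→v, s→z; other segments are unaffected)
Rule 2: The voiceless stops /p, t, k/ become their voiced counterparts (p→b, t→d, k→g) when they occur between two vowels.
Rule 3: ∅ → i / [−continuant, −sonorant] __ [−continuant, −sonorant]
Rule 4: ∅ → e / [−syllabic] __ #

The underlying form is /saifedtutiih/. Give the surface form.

saiveditudiihe

Rule 1 (intervocalic voicing): /f/ is a voiceless obstruent between vowels /i/ and /e/, so it voices to [v]. /t/ is a voiceless obstruent between vowels /u/ and /i/, so it voices to [d]. /saifedtutiih/ → saivedtudiih.
Rule 2 (intervocalic voicing): no segment meets the environment; /saivedtudiih/ is unchanged.
Rule 3 (stop-cluster i-epenthesis): /d/ and /t/ form a stop–stop cluster, so [i] is inserted between them. /saivedtudiih/ → saiveditudiih.
Rule 4 (final e-epenthesis): the form ends in the consonant /h/, so [e] is inserted word-finally. /saiveditudiih/ → saiveditudiihe.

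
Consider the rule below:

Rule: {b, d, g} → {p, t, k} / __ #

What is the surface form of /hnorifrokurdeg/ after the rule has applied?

hnorifrokurdek

/g/ is a voiced stop in word-final position, so it devoices to [k].
The other instance of /d/ does not occur in the required environment and remains unchanged.
Surface form: [hnorifrokurdek].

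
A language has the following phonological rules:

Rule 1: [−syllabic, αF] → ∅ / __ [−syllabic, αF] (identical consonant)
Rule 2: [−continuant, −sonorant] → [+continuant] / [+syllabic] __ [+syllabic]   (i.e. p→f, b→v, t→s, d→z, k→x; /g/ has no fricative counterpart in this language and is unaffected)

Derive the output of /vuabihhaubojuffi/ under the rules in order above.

vuavihauvojufi

Rule 1 (degemination): /hh/ is a geminate; the first /h/ deletes. /ff/ is a geminate; the first /f/ deletes. /vuabihhaubojuffi/ → vuabihaubojufi.
Rule 2 (intervocalic spirantization): /b/ is a stop between vowels /a/ and /i/, so it spirantizes to the fricative [v]. /b/ is a stop between vowels /u/ and /o/, so it spirantizes to the fricative [v]. /vuabihaubojufi/ → vuavihauvojufi.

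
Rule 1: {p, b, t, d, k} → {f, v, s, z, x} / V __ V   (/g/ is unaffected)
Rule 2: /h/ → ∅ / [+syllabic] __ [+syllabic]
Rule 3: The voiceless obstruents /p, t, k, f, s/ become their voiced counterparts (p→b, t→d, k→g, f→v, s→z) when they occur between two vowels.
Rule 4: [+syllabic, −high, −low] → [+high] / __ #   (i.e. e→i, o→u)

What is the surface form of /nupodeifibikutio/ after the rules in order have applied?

nuvozeivivixuziu

Rule 1 (intervocalic spirantization): /p/ is a stop between vowels /u/ and /o/, so it spirantizes to the fricative [f]. /d/ is a stop between vowels /o/ and /e/, so it spirantizes to the fricative [z]. /b/ is a stop between vowels /i/ and /i/, so it spirantizes to the fricative [v]. /k/ is a stop between vowels /i/ and /u/, so it spirantizes to the fricative [x]. /t/ is a stop between vowels /u/ and /i/, so it spirantizes to the fricative [s]. /nupodeifibikutio/ → nufozeifivixusio.
Rule 2 (intervocalic h-deletion): no segment meets the environment; /nufozeifivixusio/ is unchanged.
Rule 3 (intervocalic voicing): /f/ is a voiceless obstruent between vowels /u/ and /o/, so it voices to [v]. /f/ is a voiceless obstruent between vowels /i/ and /i/, so it voices to [v]. /s/ is a voiceless obstruent between vowels /u/ and /i/, so it voices to [z]. /nufozeifivixusio/ → nuvozeivivixuzio.
Rule 4 (final vowel raising): /o/ is a mid vowel in word-final position, so it raises to [u]. /nuvozeivivixuzio/ → nuvozeivivixuziu.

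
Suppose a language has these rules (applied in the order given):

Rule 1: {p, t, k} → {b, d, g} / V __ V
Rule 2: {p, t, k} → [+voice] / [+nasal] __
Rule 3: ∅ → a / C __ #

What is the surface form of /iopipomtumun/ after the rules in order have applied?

Rule 1 (intervocalic voicing): /p/ is a voiceless stop between vowels /o/ and /i/, so it voices to [b]. /p/ is a voiceless stop between vowels /i/ and /o/, so it voices to [b]. /iopipomtumun/ → iobibomtumun.
Rule 2 (post-nasal voicing): /t/ is a voiceless stop immediately after the nasal /m/, so it voices to [d]. /iobibomtumun/ → iobibomdumun.
Rule 3 (final a-epenthesis): the form ends in the consonant /n/, so [a] is inserted word-finally. /iobibomdumun/ → iobibomdumuna.

iobibomdumuna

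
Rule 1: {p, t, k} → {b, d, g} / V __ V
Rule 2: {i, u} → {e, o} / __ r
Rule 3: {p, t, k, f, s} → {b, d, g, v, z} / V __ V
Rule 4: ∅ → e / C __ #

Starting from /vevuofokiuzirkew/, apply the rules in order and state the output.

vevuovogiuzerkewe

Rule 1 (intervocalic voicing): /k/ is a voiceless stop between vowels /o/ and /i/, so it voices to [g]. /vevuofokiuzirkew/ → vevuofogiuzirkew.
Rule 2 (pre-rhotic lowering): /i/ is a high vowel immediately before /r/, so it lowers to [e]. /vevuofogiuzirkew/ → vevuofogiuzerkew.
Rule 3 (intervocalic voicing): /f/ is a voiceless obstruent between vowels /o/ and /o/, so it voices to [v]. /vevuofogiuzerkew/ → vevuovogiuzerkew.
Rule 4 (final e-epenthesis): the form ends in the consonant /w/, so [e] is inserted word-finally. /vevuovogiuzerkew/ → vevuovogiuzerkewe.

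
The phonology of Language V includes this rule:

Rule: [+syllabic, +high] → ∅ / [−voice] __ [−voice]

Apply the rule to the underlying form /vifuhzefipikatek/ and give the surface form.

vifhzefpkatek

/u/ is a high vowel flanked by voiceless consonants /f/ and /h/, so it deletes.
/i/ is a high vowel flanked by voiceless consonants /f/ and /p/, so it deletes.
/i/ is a high vowel flanked by voiceless consonants /p/ and /k/, so it deletes.
The other instance of /i/ does not occur in the required environment and remains unchanged.
Surface form: [vifhzefpkatek].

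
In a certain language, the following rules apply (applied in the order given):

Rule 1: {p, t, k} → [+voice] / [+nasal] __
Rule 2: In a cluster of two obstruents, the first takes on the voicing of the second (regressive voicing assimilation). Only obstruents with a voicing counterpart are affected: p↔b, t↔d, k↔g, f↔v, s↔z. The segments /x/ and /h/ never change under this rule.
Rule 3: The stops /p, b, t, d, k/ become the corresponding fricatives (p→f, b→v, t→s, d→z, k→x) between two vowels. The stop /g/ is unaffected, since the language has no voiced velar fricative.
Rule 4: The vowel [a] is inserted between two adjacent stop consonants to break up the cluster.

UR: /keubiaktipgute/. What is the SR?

keuviakatibaguse

Rule 1 (post-nasal voicing): no segment meets the environment; /keubiaktipgute/ is unchanged.
Rule 2 (regressive voicing assimilation): /p/ precedes the voiced obstruent /g/, so it voices to [b] by assimilation. /keubiaktipgute/ → keubiaktibgute.
Rule 3 (intervocalic spirantization): /b/ is a stop between vowels /u/ and /i/, so it spirantizes to the fricative [v]. /t/ is a stop between vowels /u/ and /e/, so it spirantizes to the fricative [s]. /keubiaktibgute/ → keuviaktibguse.
Rule 4 (stop-cluster a-epenthesis): /k/ and /t/ form a stop–stop cluster, so [a] is inserted between them. /b/ and /g/ form a stop–stop cluster, so [a] is inserted between them. /keuviaktibguse/ → keuviakatibaguse.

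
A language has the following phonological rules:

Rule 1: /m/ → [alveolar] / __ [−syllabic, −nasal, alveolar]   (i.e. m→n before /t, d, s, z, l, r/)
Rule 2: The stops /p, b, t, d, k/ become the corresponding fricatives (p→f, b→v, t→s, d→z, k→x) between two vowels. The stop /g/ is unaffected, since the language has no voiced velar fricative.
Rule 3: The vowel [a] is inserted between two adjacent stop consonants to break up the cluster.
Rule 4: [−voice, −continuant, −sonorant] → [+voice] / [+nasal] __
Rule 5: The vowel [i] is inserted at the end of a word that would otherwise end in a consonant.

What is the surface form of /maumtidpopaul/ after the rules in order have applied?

Rule 1 (nasal place assimilation): /m/ precedes the alveolar consonant /t/, so it assimilates in place to [n]. /maumtidpopaul/ → mauntidpopaul.
Rule 2 (intervocalic spirantization): /p/ is a stop between vowels /o/ and /a/, so it spirantizes to the fricative [f]. /mauntidpopaul/ → mauntidpofaul.
Rule 3 (stop-cluster a-epenthesis): /d/ and /p/ form a stop–stop cluster, so [a] is inserted between them. /mauntidpofaul/ → mauntidapofaul.
Rule 4 (post-nasal voicing): /t/ is a voiceless stop immediately after the nasal /n/, so it voices to [d]. /mauntidapofaul/ → maundidapofaul.
Rule 5 (final i-epenthesis): the form ends in the consonant /l/, so [i] is inserted word-finally. /maundidapofaul/ → maundidapofauli.

maundidapofauli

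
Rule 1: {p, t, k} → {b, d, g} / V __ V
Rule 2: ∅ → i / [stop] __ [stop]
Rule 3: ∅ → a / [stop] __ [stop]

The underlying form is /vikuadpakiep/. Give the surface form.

viguadipagiep

Rule 1 (intervocalic voicing): /k/ is a voiceless stop between vowels /i/ and /u/, so it voices to [g]. /k/ is a voiceless stop between vowels /a/ and /i/, so it voices to [g]. /vikuadpakiep/ → viguadpagiep.
Rule 2 (stop-cluster i-epenthesis): /d/ and /p/ form a stop–stop cluster, so [i] is inserted between them. /viguadpagiep/ → viguadipagiep.
Rule 3 (stop-cluster a-epenthesis): no segment meets the environment; /viguadipagiep/ is unchanged.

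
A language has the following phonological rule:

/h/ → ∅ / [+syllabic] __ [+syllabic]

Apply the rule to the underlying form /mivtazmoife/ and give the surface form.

No segment of /mivtazmoife/ meets the structural description of the rule, so the form surfaces unchanged.

mivtazmoife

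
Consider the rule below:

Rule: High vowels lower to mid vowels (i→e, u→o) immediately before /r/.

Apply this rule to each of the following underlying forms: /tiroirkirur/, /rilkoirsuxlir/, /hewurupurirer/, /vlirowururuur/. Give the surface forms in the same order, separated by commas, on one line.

teroerkeror, rilkoersuxler, heworuporerer, vlerowororuor

/tiroirkirur/: /i/ is a high vowel immediately before /r/, so it lowers to [e]. /i/ is a high vowel immediately before /r/, so it lowers to [e]. /i/ is a high vowel immediately before /r/, so it lowers to [e]. /u/ is a high vowel immediately before /r/, so it lowers to [o]. → [teroerkeror].
/rilkoirsuxlir/: /i/ is a high vowel immediately before /r/, so it lowers to [e]. /i/ is a high vowel immediately before /r/, so it lowers to [e]. → [rilkoersuxler].
/hewurupurirer/: /u/ is a high vowel immediately before /r/, so it lowers to [o]. /u/ is a high vowel immediately before /r/, so it lowers to [o]. /i/ is a high vowel immediately before /r/, so it lowers to [e]. → [heworuporerer].
/vlirowururuur/: /i/ is a high vowel immediately before /r/, so it lowers to [e]. /u/ is a high vowel immediately before /r/, so it lowers to [o]. /u/ is a high vowel immediately before /r/, so it lowers to [o]. /u/ is a high vowel immediately before /r/, so it lowers to [o]. → [vlerowororuor].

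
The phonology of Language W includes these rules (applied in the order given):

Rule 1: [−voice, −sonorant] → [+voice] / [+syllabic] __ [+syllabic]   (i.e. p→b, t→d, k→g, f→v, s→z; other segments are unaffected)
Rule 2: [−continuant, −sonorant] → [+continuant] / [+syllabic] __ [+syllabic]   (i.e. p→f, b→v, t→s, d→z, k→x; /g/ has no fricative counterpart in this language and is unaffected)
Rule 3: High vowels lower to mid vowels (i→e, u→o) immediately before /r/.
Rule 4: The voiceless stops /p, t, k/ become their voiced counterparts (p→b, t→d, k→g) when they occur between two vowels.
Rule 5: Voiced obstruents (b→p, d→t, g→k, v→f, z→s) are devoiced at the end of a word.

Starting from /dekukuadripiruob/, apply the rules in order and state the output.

deguguadriveruop

Rule 1 (intervocalic voicing): /k/ is a voiceless obstruent between vowels /e/ and /u/, so it voices to [g]. /k/ is a voiceless obstruent between vowels /u/ and /u/, so it voices to [g]. /p/ is a voiceless obstruent between vowels /i/ and /i/, so it voices to [b]. /dekukuadripiruob/ → deguguadribiruob.
Rule 2 (intervocalic spirantization): /b/ is a stop between vowels /i/ and /i/, so it spirantizes to the fricative [v]. /deguguadribiruob/ → deguguadriviruob.
Rule 3 (pre-rhotic lowering): /i/ is a high vowel immediately before /r/, so it lowers to [e]. /deguguadriviruob/ → deguguadriveruob.
Rule 4 (intervocalic voicing): no segment meets the environment; /deguguadriveruob/ is unchanged.
Rule 5 (final devoicing): /b/ is a voiced obstruent in word-final position, so it devoices to [p]. /deguguadriveruob/ → deguguadriveruop.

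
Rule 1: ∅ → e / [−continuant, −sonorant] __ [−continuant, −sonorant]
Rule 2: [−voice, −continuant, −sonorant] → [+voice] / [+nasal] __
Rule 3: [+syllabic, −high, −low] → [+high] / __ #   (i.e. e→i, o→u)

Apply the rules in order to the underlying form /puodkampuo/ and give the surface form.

puodekambuu

Rule 1 (stop-cluster e-epenthesis): /d/ and /k/ form a stop–stop cluster, so [e] is inserted between them. /puodkampuo/ → puodekampuo.
Rule 2 (post-nasal voicing): /p/ is a voiceless stop immediately after the nasal /m/, so it voices to [b]. /puodekampuo/ → puodekambuo.
Rule 3 (final vowel raising): /o/ is a mid vowel in word-final position, so it raises to [u]. /puodekambuo/ → puodekambuu.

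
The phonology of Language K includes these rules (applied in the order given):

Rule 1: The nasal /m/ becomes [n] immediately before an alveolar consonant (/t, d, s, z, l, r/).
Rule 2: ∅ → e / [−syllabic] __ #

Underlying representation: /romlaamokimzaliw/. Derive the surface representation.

Rule 1 (nasal place assimilation): /m/ precedes the alveolar consonant /l/, so it assimilates in place to [n]. /m/ precedes the alveolar consonant /z/, so it assimilates in place to [n]. /romlaamokimzaliw/ → ronlaamokinzaliw.
Rule 2 (final e-epenthesis): the form ends in the consonant /w/, so [e] is inserted word-finally. /ronlaamokinzaliw/ → ronlaamokinzaliwe.

ronlaamokinzaliwe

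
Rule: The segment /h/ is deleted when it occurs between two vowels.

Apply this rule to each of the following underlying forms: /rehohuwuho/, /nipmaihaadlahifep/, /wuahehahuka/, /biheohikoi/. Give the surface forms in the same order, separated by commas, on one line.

reouwuo, nipmaiaadlaifep, wuaeauka, bieoikoi

/rehohuwuho/: /h/ occurs between vowels /e/ and /o/, so it deletes. /h/ occurs between vowels /o/ and /u/, so it deletes. /h/ occurs between vowels /u/ and /o/, so it deletes. → [reouwuo].
/nipmaihaadlahifep/: /h/ occurs between vowels /i/ and /a/, so it deletes. /h/ occurs between vowels /a/ and /i/, so it deletes. → [nipmaiaadlaifep].
/wuahehahuka/: /h/ occurs between vowels /a/ and /e/, so it deletes. /h/ occurs between vowels /e/ and /a/, so it deletes. /h/ occurs between vowels /a/ and /u/, so it deletes. → [wuaeauka].
/biheohikoi/: /h/ occurs between vowels /i/ and /e/, so it deletes. /h/ occurs between vowels /o/ and /i/, so it deletes. → [bieoikoi].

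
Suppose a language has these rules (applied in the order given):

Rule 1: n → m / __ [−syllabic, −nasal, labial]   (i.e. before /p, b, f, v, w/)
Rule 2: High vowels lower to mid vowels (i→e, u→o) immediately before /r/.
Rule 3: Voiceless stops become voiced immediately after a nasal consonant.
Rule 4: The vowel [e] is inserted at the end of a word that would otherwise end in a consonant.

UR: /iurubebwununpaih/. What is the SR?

Rule 1 (nasal place assimilation): /n/ precedes the labial consonant /p/, so it assimilates in place to [m]. /iurubebwununpaih/ → iurubebwunumpaih.
Rule 2 (pre-rhotic lowering): /u/ is a high vowel immediately before /r/, so it lowers to [o]. /iurubebwunumpaih/ → iorubebwunumpaih.
Rule 3 (post-nasal voicing): /p/ is a voiceless stop immediately after the nasal /m/, so it voices to [b]. /iorubebwunumpaih/ → iorubebwunumbaih.
Rule 4 (final e-epenthesis): the form ends in the consonant /h/, so [e] is inserted word-finally. /iorubebwunumbaih/ → iorubebwunumbaihe.

iorubebwunumbaihe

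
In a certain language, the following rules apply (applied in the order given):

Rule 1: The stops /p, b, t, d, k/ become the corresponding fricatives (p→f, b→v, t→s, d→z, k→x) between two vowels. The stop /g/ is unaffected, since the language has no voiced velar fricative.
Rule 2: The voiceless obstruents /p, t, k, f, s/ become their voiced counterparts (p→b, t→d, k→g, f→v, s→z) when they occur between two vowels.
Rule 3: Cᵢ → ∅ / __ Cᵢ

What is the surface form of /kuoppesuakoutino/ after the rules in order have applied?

kuopezuaxouzino

Rule 1 (intervocalic spirantization): /k/ is a stop between vowels /a/ and /o/, so it spirantizes to the fricative [x]. /t/ is a stop between vowels /u/ and /i/, so it spirantizes to the fricative [s]. /kuoppesuakoutino/ → kuoppesuaxousino.
Rule 2 (intervocalic voicing): /s/ is a voiceless obstruent between vowels /e/ and /u/, so it voices to [z]. /s/ is a voiceless obstruent between vowels /u/ and /i/, so it voices to [z]. /kuoppesuaxousino/ → kuoppezuaxouzino.
Rule 3 (degemination): /pp/ is a geminate; the first /p/ deletes. /kuoppezuaxouzino/ → kuopezuaxouzino.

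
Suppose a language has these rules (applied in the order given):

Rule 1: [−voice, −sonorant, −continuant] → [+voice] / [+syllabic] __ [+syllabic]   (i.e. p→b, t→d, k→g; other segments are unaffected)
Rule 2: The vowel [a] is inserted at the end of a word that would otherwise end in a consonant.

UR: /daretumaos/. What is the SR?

Rule 1 (intervocalic voicing): /t/ is a voiceless stop between vowels /e/ and /u/, so it voices to [d]. /daretumaos/ → daredumaos.
Rule 2 (final a-epenthesis): the form ends in the consonant /s/, so [a] is inserted word-finally. /daredumaos/ → daredumaosa.

daredumaosa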